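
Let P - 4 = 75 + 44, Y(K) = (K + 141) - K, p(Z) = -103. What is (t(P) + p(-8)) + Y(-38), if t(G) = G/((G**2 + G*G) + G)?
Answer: 9387/247 ≈ 38.004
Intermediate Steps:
Y(K) = 141 (Y(K) = (141 + K) - K = 141)
P = 123 (P = 4 + (75 + 44) = 4 + 119 = 123)
t(G) = G/(G + 2*G**2) (t(G) = G/((G**2 + G**2) + G) = G/(2*G**2 + G) = G/(G + 2*G**2))
(t(P) + p(-8)) + Y(-38) = (1/(1 + 2*123) - 103) + 141 = (1/(1 + 246) - 103) + 141 = (1/247 - 103) + 141 = -25440/247 + 141 = 9387/247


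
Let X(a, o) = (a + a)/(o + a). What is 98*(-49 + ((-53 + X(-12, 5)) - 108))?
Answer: -20244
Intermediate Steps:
X(a, o) = 2*a/(a + o) (X(a, o) = (2*a)/(a + o) = 2*a/(a + o))
98*(-49 + ((-53 + X(-12, 5)) - 108)) = 98*(-49 + ((-53 + 2*(-12)/(-12 + 5)) - 108)) = 98*(-49 + ((-53 + 2*(-12)/(-7)) - 108)) = 98*(-49 + ((-53 + 2*(-12)*(-⅐)) - 108)) = 98*(-49 + ((-53 + 24/7) - 108)) = 98*(-49 + (-347/7 - 108)) = 98*(-49 - 1103/7) = 98*(-1446/7) = -20244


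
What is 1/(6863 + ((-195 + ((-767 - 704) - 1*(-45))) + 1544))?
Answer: 1/6786 ≈ 0.00014736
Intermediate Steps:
1/(6863 + ((-195 + ((-767 - 704) - 1*(-45))) + 1544)) = 1/(6863 + ((-195 + (-1471 + 45)) + 1544)) = 1/(6863 + ((-195 - 1426) + 1544)) = 1/(6863 + (-1621 + 1544)) = 1/(6863 - 77) = 1/6786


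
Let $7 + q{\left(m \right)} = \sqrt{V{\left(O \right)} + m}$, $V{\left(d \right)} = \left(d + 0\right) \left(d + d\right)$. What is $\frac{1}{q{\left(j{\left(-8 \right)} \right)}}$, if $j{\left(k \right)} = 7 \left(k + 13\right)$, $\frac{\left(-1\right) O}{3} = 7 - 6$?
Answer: $\frac{7}{4} + \frac{\sqrt{53}}{4} \approx 3.57$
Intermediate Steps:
$O = -3$ ($O = - 3 \left(7 - 6\right) = \left(-3\right) 1 = -3$)
$V{\left(d \right)} = 2 d^{2}$ ($V{\left(d \right)} = d 2 d = 2 d^{2}$)
$j{\left(k \right)} = 91 + 7 k$ ($j{\left(k \right)} = 7 \left(13 + k\right) = 91 + 7 k$)
$q{\left(m \right)} = -7 + \sqrt{18 + m}$ ($q{\left(m \right)} = -7 + \sqrt{2 \left(-3\right)^{2} + m} = -7 + \sqrt{2 \cdot 9 + m} = -7 + \sqrt{18 + m}$)
$\frac{1}{q{\left(j{\left(-8 \right)} \right)}} = \frac{1}{-7 + \sqrt{18 + \left(91 + 7 \left(-8\right)\right)}} = \frac{1}{-7 + \sqrt{18 + \left(91 - 56\right)}} = \frac{1}{-7 + \sqrt{18 + 35}} = \frac{1}{-7 + \sqrt{53}}$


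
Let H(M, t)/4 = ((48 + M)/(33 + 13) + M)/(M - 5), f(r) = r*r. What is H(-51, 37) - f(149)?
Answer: -14295095/644 ≈ -22197.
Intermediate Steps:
f(r) = r²
H(M, t) = 4*(24/23 + 47*M/46)/(-5 + M) (H(M, t) = 4*(((48 + M)/(33 + 13) + M)/(M - 5)) = 4*(((48 + M)/46 + M)/(-5 + M)) = 4*(((48 + M)*(1/46) + M)/(-5 + M)) = 4*(((24/23 + M/46) + M)/(-5 + M)) = 4*((24/23 + 47*M/46)/(-5 + M)) = 4*(24/23 + 47*M/46)/(-5 + M))
H(-51, 37) - f(149) = 2*(48 + 47*(-51))/(23*(-5 - 51)) - 1*149² = (2/23)*(48 - 2397)/(-56) - 1*22201 = (2/23)*(-1/56)*(-2349) - 22201 = 2349/644 - 22201 = -14295095/644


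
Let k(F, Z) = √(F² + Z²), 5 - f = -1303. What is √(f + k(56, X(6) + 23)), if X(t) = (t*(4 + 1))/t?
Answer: 2*√(327 + 7*√5) ≈ 37.022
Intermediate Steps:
f = 1308 (f = 5 - 1*(-1303) = 5 + 1303 = 1308)
X(t) = 5 (X(t) = (t*5)/t = (5*t)/t = 5)
√(f + k(56, X(6) + 23)) = √(1308 + √(56² + (5 + 23)²)) = √(1308 + √(3136 + 28²)) = √(1308 + √(3136 + 784)) = √(1308 + √3920) = √(1308 + 28*√5)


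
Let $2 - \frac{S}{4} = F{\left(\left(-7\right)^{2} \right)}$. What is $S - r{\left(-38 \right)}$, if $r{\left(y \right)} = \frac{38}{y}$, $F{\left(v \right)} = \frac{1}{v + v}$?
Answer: $\frac{439}{49} \approx 8.9592$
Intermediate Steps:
$F{\left(v \right)} = \frac{1}{2 v}$
$S = \frac{390}{49}$ ($S = 8 - 4 \frac{1}{2 \left(-7\right)^{2}} = 8 - 4 \frac{1}{2 \cdot 49} = 8 - 4 \cdot \frac{1}{2} \cdot \frac{1}{49} = 8 - \frac{2}{49} = \frac{390}{49} \approx 7.9592$)
$S - r{\left(-38 \right)} = \frac{390}{49} - \frac{38}{-38} = \frac{390}{49} - 38 \left(- \frac{1}{38}\right) = \frac{390}{49} - -1 = \frac{390}{49} + 1 = \frac{439}{49}$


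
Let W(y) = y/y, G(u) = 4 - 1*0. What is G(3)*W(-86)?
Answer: 4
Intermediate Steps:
G(u) = 4 (G(u) = 4 + 0 = 4)
W(y) = 1
G(3)*W(-86) = 4*1 = 4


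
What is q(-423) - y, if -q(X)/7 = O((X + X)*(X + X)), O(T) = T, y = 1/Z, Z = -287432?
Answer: -1440037769183/287432 ≈ -5.0100e+6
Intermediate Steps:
y = -1/287432 (y = 1/(-287432) = -1/287432 ≈ -3.4791e-6)
q(X) = -28*X² (q(X) = -7*(X + X)*(X + X) = -7*2*X*2*X = -28*X²)
q(-423) - y = -28*(-423)² - 1*(-1/287432) = -28*178929 + 1/287432 = -5010012 + 1/287432 = -1440037769183/287432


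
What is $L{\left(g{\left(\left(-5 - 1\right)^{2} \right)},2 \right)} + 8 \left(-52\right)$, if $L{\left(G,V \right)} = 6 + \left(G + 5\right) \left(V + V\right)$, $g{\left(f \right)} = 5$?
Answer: $-370$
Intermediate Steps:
$L{\left(G,V \right)} = 6 + 2 V \left(5 + G\right)$ ($L{\left(G,V \right)} = 6 + \left(5 + G\right) 2 V = 6 + 2 V \left(5 + G\right)$)
$L{\left(g{\left(\left(-5 - 1\right)^{2} \right)},2 \right)} + 8 \left(-52\right) = \left(6 + 10 \cdot 2 + 2 \cdot 5 \cdot 2\right) + 8 \left(-52\right) = \left(6 + 20 + 20\right) - 416 = 46 - 416 = -370$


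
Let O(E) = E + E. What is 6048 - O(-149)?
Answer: 6346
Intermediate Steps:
O(E) = 2*E
6048 - O(-149) = 6048 - 2*(-149) = 6048 - 1*(-298) = 6048 + 298 = 6346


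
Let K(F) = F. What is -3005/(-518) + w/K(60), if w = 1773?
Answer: 183119/5180 ≈ 35.351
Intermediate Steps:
-3005/(-518) + w/K(60) = -3005/(-518) + 1773/60 = -3005*(-1/518) + 1773*(1/60) = 3005/518 + 591/20 = 183119/5180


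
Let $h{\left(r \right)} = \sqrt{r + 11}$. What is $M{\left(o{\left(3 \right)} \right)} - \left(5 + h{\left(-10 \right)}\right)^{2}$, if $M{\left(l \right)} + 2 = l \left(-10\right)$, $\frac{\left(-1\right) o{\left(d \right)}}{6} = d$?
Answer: $142$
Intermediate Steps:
$h{\left(r \right)} = \sqrt{11 + r}$
$o{\left(d \right)} = - 6 d$
$M{\left(l \right)} = -2 - 10 l$ ($M{\left(l \right)} = -2 + l \left(-10\right) = -2 - 10 l$)
$M{\left(o{\left(3 \right)} \right)} - \left(5 + h{\left(-10 \right)}\right)^{2} = \left(-2 - 10 \left(\left(-6\right) 3\right)\right) - \left(5 + \sqrt{11 - 10}\right)^{2} = \left(-2 - -180\right) - \left(5 + \sqrt{1}\right)^{2} = \left(-2 + 180\right) - \left(5 + 1\right)^{2} = 178 - 6^{2} = 178 - 36 = 142$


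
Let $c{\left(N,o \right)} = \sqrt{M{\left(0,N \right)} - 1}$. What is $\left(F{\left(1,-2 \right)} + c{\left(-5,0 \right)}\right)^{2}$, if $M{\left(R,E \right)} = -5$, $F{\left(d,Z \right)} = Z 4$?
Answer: $\left(8 - i \sqrt{6}\right)^{2} \approx 58.0 - 39.192 i$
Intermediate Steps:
$F{\left(d,Z \right)} = 4 Z$
$c{\left(N,o \right)} = i \sqrt{6}$ ($c{\left(N,o \right)} = \sqrt{-5 - 1} = \sqrt{-6} = i \sqrt{6}$)
$\left(F{\left(1,-2 \right)} + c{\left(-5,0 \right)}\right)^{2} = \left(4 \left(-2\right) + i \sqrt{6}\right)^{2} = \left(-8 + i \sqrt{6}\right)^{2}$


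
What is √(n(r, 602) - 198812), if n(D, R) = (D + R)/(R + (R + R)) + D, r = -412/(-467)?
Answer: I*√35354866328851503/421701 ≈ 445.88*I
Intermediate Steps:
r = 412/467 (r = -412*(-1/467) = 412/467 ≈ 0.88223)
n(D, R) = D + (D + R)/(3*R) (n(D, R) = (D + R)/(R + 2*R) + D = (D + R)/((3*R)) + D = (D + R)*(1/(3*R)) + D = (D + R)/(3*R) + D = D + (D + R)/(3*R))
√(n(r, 602) - 198812) = √((⅓ + 412/467 + (⅓)*(412/467)/602) - 198812) = √((⅓ + 412/467 + (⅓)*(412/467)*(1/602)) - 198812) = √((⅓ + 412/467 + 206/421701) - 198812) = √(512809/421701 - 198812) = √(-83838706403/421701) = I*√35354866328851503/421701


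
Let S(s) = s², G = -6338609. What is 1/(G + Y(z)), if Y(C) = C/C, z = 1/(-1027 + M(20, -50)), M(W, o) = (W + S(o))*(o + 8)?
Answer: -1/6338608 ≈ -1.5776e-7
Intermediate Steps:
M(W, o) = (8 + o)*(W + o²) (M(W, o) = (W + o²)*(o + 8) = (W + o²)*(8 + o) = (8 + o)*(W + o²))
z = -1/106867 (z = 1/(-1027 + ((-50)³ + 8*20 + 8*(-50)² + 20*(-50))) = 1/(-1027 + (-125000 + 160 + 8*2500 - 1000)) = 1/(-1027 + (-125000 + 160 + 20000 - 1000)) = 1/(-1027 - 105840) = 1/(-106867) = -1/106867 ≈ -9.3574e-6)
Y(C) = 1
1/(G + Y(z)) = 1/(-6338609 + 1) = 1/(-6338608) = -1/6338608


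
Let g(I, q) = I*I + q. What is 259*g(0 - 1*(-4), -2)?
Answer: 3626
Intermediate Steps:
g(I, q) = q + I**2 (g(I, q) = I**2 + q = q + I**2)
259*g(0 - 1*(-4), -2) = 259*(-2 + (0 - 1*(-4))**2) = 259*(-2 + (0 + 4)**2) = 259*(-2 + 4**2) = 259*(-2 + 16) = 259*14 = 3626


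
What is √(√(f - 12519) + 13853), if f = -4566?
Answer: √(13853 + I*√17085) ≈ 117.7 + 0.5553*I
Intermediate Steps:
√(√(f - 12519) + 13853) = √(√(-4566 - 12519) + 13853) = √(√(-17085) + 13853) = √(I*√17085 + 13853) = √(13853 + I*√17085)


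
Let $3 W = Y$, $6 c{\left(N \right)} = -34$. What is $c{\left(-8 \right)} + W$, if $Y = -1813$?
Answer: $-610$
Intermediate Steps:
$c{\left(N \right)} = - \frac{17}{3}$ ($c{\left(N \right)} = \frac{1}{6} \left(-34\right) = - \frac{17}{3}$)
$W = - \frac{1813}{3}$ ($W = \frac{1}{3} \left(-1813\right) = - \frac{1813}{3} \approx -604.33$)
$c{\left(-8 \right)} + W = - \frac{17}{3} - \frac{1813}{3} = -610$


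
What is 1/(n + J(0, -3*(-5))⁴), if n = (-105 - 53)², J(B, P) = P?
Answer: 1/75589 ≈ 1.3229e-5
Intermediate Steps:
n = 24964 (n = (-158)² = 24964)
1/(n + J(0, -3*(-5))⁴) = 1/(24964 + (-3*(-5))⁴) = 1/(24964 + 15⁴) = 1/(24964 + 50625) = 1/75589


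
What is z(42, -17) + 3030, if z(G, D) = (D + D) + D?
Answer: 2979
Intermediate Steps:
z(G, D) = 3*D (z(G, D) = 2*D + D = 3*D)
z(42, -17) + 3030 = 3*(-17) + 3030 = -51 + 3030 = 2979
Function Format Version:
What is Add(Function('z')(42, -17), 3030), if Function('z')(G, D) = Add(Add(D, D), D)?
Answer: 2979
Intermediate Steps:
Function('z')(G, D) = Mul(3, D) (Function('z')(G, D) = Add(Mul(2, D), D) = Mul(3, D))
Add(Function('z')(42, -17), 3030) = Add(Mul(3, -17), 3030) = Add(-51, 3030) = 2979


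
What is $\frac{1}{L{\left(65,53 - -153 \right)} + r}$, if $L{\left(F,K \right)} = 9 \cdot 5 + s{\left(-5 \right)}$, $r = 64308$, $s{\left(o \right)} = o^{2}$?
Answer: $\frac{1}{64378} \approx 1.5533 \cdot 10^{-5}$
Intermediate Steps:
$L{\left(F,K \right)} = 70$ ($L{\left(F,K \right)} = 9 \cdot 5 + \left(-5\right)^{2} = 45 + 25 = 70$)
$\frac{1}{L{\left(65,53 - -153 \right)} + r} = \frac{1}{70 + 64308} = \frac{1}{64378}$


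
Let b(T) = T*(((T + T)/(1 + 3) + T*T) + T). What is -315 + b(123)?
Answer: 3766491/2 ≈ 1.8832e+6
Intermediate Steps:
b(T) = T*(T² + 3*T/2) (b(T) = T*(((2*T)/4 + T²) + T) = T*(((2*T)*(¼) + T²) + T) = T*((T/2 + T²) + T) = T*((T² + T/2) + T) = T*(T² + 3*T/2))
-315 + b(123) = -315 + 123²*(3/2 + 123) = -315 + 15129*(249/2) = -315 + 3767121/2 = 3766491/2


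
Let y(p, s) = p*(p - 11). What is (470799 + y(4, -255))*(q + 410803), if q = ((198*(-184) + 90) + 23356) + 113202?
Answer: 240572925649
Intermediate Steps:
y(p, s) = p*(-11 + p)
q = 100216 (q = ((-36432 + 90) + 23356) + 113202 = (-36342 + 23356) + 113202 = -12986 + 113202 = 100216)
(470799 + y(4, -255))*(q + 410803) = (470799 + 4*(-11 + 4))*(100216 + 410803) = (470799 + 4*(-7))*511019 = (470799 - 28)*511019 = 470771*511019 = 240572925649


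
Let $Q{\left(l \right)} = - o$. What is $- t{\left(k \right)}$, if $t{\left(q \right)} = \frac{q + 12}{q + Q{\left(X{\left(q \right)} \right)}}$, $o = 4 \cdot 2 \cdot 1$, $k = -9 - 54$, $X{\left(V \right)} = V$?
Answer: $- \frac{51}{71} \approx -0.71831$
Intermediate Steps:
$k = -63$ ($k = -9 - 54 = -63$)
$o = 8$ ($o = 8 \cdot 1 = 8$)
$Q{\left(l \right)} = -8$ ($Q{\left(l \right)} = \left(-1\right) 8 = -8$)
$t{\left(q \right)} = \frac{12 + q}{-8 + q}$ ($t{\left(q \right)} = \frac{q + 12}{q - 8} = \frac{12 + q}{-8 + q}$)
$- t{\left(k \right)} = - \frac{12 - 63}{-8 - 63} = - \frac{-51}{-71} = - \frac{\left(-1\right) \left(-51\right)}{71} = \left(-1\right) \frac{51}{71} = - \frac{51}{71}$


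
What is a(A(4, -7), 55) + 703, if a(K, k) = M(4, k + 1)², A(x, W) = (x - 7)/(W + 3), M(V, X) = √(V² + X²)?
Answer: 3855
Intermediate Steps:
A(x, W) = (-7 + x)/(3 + W)
a(K, k) = 16 + (1 + k)² (a(K, k) = (√(4² + (k + 1)²))² = (√(16 + (1 + k)²))² = 16 + (1 + k)²)
a(A(4, -7), 55) + 703 = (16 + (1 + 55)²) + 703 = (16 + 56²) + 703 = (16 + 3136) + 703 = 3152 + 703 = 3855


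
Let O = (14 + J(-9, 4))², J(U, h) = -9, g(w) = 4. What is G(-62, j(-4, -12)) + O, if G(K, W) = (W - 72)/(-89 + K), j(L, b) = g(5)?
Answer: 3843/151 ≈ 25.450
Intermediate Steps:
j(L, b) = 4
G(K, W) = (-72 + W)/(-89 + K)
O = 25 (O = (14 - 9)² = 5² = 25)
G(-62, j(-4, -12)) + O = (-72 + 4)/(-89 - 62) + 25 = -68/(-151) + 25 = -1/151*(-68) + 25 = 68/151 + 25 = 3843/151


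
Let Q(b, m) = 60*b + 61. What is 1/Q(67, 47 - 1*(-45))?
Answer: 1/4081 ≈ 0.00024504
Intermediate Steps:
Q(b, m) = 61 + 60*b
1/Q(67, 47 - 1*(-45)) = 1/(61 + 60*67) = 1/(61 + 4020) = 1/4081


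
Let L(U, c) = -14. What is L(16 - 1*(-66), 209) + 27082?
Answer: 27068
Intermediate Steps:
L(16 - 1*(-66), 209) + 27082 = -14 + 27082 = 27068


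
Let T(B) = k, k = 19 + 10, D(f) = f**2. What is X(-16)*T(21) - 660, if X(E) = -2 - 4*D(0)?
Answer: -718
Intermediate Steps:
k = 29
X(E) = -2 (X(E) = -2 - 4*0**2 = -2 - 4*0 = -2 + 0 = -2)
T(B) = 29
X(-16)*T(21) - 660 = -2*29 - 660 = -58 - 660 = -718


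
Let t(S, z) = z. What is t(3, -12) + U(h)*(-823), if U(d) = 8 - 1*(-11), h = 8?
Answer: -15649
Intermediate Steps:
U(d) = 19 (U(d) = 8 + 11 = 19)
t(3, -12) + U(h)*(-823) = -12 + 19*(-823) = -12 - 15637 = -15649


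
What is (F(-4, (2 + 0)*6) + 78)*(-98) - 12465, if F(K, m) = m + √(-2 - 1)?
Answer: -21285 - 98*I*√3 ≈ -21285.0 - 169.74*I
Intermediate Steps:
F(K, m) = m + I*√3 (F(K, m) = m + √(-3) = m + I*√3)
(F(-4, (2 + 0)*6) + 78)*(-98) - 12465 = (((2 + 0)*6 + I*√3) + 78)*(-98) - 12465 = ((2*6 + I*√3) + 78)*(-98) - 12465 = ((12 + I*√3) + 78)*(-98) - 12465 = (90 + I*√3)*(-98) - 12465 = (-8820 - 98*I*√3) - 12465 = -21285 - 98*I*√3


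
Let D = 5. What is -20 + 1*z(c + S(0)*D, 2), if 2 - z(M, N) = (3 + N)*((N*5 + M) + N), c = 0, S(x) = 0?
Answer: -78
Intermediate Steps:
z(M, N) = 2 - (3 + N)*(M + 6*N) (z(M, N) = 2 - (3 + N)*((N*5 + M) + N) = 2 - (3 + N)*((5*N + M) + N) = 2 - (3 + N)*((M + 5*N) + N) = 2 - (3 + N)*(M + 6*N))
-20 + 1*z(c + S(0)*D, 2) = -20 + 1*(2 - 18*2 - 6*2**2 - 3*(0 + 0*5) - 1*(0 + 0*5)*2) = -20 + 1*(2 - 36 - 6*4 - 3*(0 + 0) - 1*(0 + 0)*2) = -20 + 1*(2 - 36 - 24 - 3*0 - 1*0*2) = -20 + 1*(2 - 36 - 24 + 0 + 0) = -20 + 1*(-58) = -20 - 58 = -78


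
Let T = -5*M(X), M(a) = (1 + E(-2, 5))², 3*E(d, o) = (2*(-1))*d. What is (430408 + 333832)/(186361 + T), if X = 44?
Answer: 1719540/419251 ≈ 4.1015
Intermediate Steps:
E(d, o) = -2*d/3 (E(d, o) = ((2*(-1))*d)/3 = (-2*d)/3 = -2*d/3)
M(a) = 49/9 (M(a) = (1 - ⅔*(-2))² = (1 + 4/3)² = (7/3)² = 49/9)
T = -245/9 (T = -5*49/9 = -245/9 ≈ -27.222)
(430408 + 333832)/(186361 + T) = (430408 + 333832)/(186361 - 245/9) = 764240/(1677004/9) = 764240*(9/1677004) = 1719540/419251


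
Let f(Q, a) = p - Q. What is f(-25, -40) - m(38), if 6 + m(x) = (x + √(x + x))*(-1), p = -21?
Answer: 48 + 2*√19 ≈ 56.718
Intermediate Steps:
f(Q, a) = -21 - Q
m(x) = -6 - x - √2*√x (m(x) = -6 + (x + √(x + x))*(-1) = -6 + (x + √(2*x))*(-1) = -6 + (x + √2*√x)*(-1) = -6 + (-x - √2*√x) = -6 - x - √2*√x)
f(-25, -40) - m(38) = (-21 - 1*(-25)) - (-6 - 1*38 - √2*√38) = (-21 + 25) - (-6 - 38 - 2*√19) = 4 - (-44 - 2*√19) = 4 + (44 + 2*√19) = 48 + 2*√19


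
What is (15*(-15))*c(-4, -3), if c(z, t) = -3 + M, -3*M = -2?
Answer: 525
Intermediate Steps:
M = ⅔ (M = -⅓*(-2) = ⅔ ≈ 0.66667)
c(z, t) = -7/3 (c(z, t) = -3 + ⅔ = -7/3)
(15*(-15))*c(-4, -3) = (15*(-15))*(-7/3) = -225*(-7/3) = 525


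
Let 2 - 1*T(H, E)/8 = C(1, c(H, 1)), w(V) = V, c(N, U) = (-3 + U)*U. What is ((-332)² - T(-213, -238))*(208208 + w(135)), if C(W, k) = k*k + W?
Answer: 22969399064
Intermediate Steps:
c(N, U) = U*(-3 + U)
C(W, k) = W + k² (C(W, k) = k² + W = W + k²)
T(H, E) = -24 (T(H, E) = 16 - 8*(1 + (1*(-3 + 1))²) = 16 - 8*(1 + (1*(-2))²) = 16 - 8*(1 + (-2)²) = 16 - 8*(1 + 4) = 16 - 8*5 = 16 - 40 = -24)
((-332)² - T(-213, -238))*(208208 + w(135)) = ((-332)² - 1*(-24))*(208208 + 135) = (110224 + 24)*208343 = 110248*208343 = 22969399064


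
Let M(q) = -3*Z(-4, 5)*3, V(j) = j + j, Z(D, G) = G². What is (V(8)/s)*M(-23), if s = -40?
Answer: 90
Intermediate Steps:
V(j) = 2*j
M(q) = -225 (M(q) = -3*5²*3 = -3*25*3 = -75*3 = -225)
(V(8)/s)*M(-23) = ((2*8)/(-40))*(-225) = (16*(-1/40))*(-225) = -⅖*(-225) = 90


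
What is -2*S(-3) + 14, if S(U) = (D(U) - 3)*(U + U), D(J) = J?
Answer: -58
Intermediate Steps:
S(U) = 2*U*(-3 + U) (S(U) = (U - 3)*(U + U) = (-3 + U)*(2*U) = 2*U*(-3 + U))
-2*S(-3) + 14 = -4*(-3)*(-3 - 3) + 14 = -4*(-3)*(-6) + 14 = -2*36 + 14 = -72 + 14 = -58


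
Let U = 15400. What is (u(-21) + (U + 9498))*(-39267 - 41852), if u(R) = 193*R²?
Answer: -8923982309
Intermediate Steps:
(u(-21) + (U + 9498))*(-39267 - 41852) = (193*(-21)² + (15400 + 9498))*(-39267 - 41852) = (193*441 + 24898)*(-81119) = (85113 + 24898)*(-81119) = 110011*(-81119) = -8923982309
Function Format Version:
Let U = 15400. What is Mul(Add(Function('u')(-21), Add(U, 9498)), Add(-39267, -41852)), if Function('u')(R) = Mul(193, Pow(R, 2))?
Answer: -8923982309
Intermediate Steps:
Mul(Add(Function('u')(-21), Add(U, 9498)), Add(-39267, -41852)) = Mul(Add(Mul(193, Pow(-21, 2)), Add(15400, 9498)), Add(-39267, -41852)) = Mul(Add(Mul(193, 441), 24898), -81119) = Mul(Add(85113, 24898), -81119) = Mul(110011, -81119) = -8923982309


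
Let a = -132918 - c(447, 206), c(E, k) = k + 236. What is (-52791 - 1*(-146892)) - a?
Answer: 227461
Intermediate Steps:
c(E, k) = 236 + k
a = -133360 (a = -132918 - (236 + 206) = -132918 - 1*442 = -132918 - 442 = -133360)
(-52791 - 1*(-146892)) - a = (-52791 - 1*(-146892)) - 1*(-133360) = (-52791 + 146892) + 133360 = 94101 + 133360 = 227461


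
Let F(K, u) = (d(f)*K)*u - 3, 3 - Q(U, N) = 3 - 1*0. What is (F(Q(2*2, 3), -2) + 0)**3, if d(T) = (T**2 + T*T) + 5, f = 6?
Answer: -27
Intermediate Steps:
Q(U, N) = 0 (Q(U, N) = 3 - (3 - 1*0) = 3 - (3 + 0) = 3 - 1*3 = 3 - 3 = 0)
d(T) = 5 + 2*T**2 (d(T) = (T**2 + T**2) + 5 = 2*T**2 + 5 = 5 + 2*T**2)
F(K, u) = -3 + 77*K*u (F(K, u) = ((5 + 2*6**2)*K)*u - 3 = ((5 + 2*36)*K)*u - 3 = ((5 + 72)*K)*u - 3 = (77*K)*u - 3 = 77*K*u - 3 = -3 + 77*K*u)
(F(Q(2*2, 3), -2) + 0)**3 = ((-3 + 77*0*(-2)) + 0)**3 = ((-3 + 0) + 0)**3 = (-3 + 0)**3 = (-3)**3 = -27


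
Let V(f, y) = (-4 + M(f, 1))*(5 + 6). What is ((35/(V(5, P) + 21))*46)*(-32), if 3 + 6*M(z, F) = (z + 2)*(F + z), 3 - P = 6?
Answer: -103040/97 ≈ -1062.3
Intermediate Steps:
P = -3 (P = 3 - 1*6 = 3 - 6 = -3)
M(z, F) = -½ + (2 + z)*(F + z)/6 (M(z, F) = -½ + ((z + 2)*(F + z))/6 = -½ + ((2 + z)*(F + z))/6 = -½ + (2 + z)*(F + z)/6)
V(f, y) = -275/6 + 11*f/2 + 11*f²/6 (V(f, y) = (-4 + (-½ + (⅓)*1 + f/3 + f²/6 + (⅙)*1*f))*(5 + 6) = (-4 + (-½ + ⅓ + f/3 + f²/6 + f/6))*11 = (-4 + (-⅙ + f/2 + f²/6))*11 = (-25/6 + f/2 + f²/6)*11 = -275/6 + 11*f/2 + 11*f²/6)
((35/(V(5, P) + 21))*46)*(-32) = ((35/((-275/6 + (11/2)*5 + (11/6)*5²) + 21))*46)*(-32) = ((35/((-275/6 + 55/2 + (11/6)*25) + 21))*46)*(-32) = ((35/((-275/6 + 55/2 + 275/6) + 21))*46)*(-32) = ((35/(55/2 + 21))*46)*(-32) = ((35/(97/2))*46)*(-32) = ((35*(2/97))*46)*(-32) = ((70/97)*46)*(-32) = (3220/97)*(-32) = -103040/97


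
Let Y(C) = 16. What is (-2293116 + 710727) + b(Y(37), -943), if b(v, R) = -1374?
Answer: -1583763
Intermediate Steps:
(-2293116 + 710727) + b(Y(37), -943) = (-2293116 + 710727) - 1374 = -1582389 - 1374 = -1583763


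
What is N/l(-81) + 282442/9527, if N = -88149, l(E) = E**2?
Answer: 337768813/20835549 ≈ 16.211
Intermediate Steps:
N/l(-81) + 282442/9527 = -88149/((-81)**2) + 282442/9527 = -88149/6561 + 282442*(1/9527) = -88149*1/6561 + 282442/9527 = -29383/2187 + 282442/9527 = 337768813/20835549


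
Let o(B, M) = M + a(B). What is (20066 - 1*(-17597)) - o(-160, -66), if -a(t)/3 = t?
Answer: 37249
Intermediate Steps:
a(t) = -3*t
o(B, M) = M - 3*B
(20066 - 1*(-17597)) - o(-160, -66) = (20066 - 1*(-17597)) - (-66 - 3*(-160)) = (20066 + 17597) - (-66 + 480) = 37663 - 1*414 = 37663 - 414 = 37249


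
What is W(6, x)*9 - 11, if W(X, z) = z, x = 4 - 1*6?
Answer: -29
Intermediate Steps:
x = -2 (x = 4 - 6 = -2)
W(6, x)*9 - 11 = -2*9 - 11 = -18 - 11 = -29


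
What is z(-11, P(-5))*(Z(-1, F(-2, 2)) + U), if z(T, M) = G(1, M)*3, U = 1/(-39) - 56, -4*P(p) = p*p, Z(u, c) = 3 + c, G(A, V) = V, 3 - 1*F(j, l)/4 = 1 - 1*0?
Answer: 10975/13 ≈ 844.23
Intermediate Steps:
F(j, l) = 8 (F(j, l) = 12 - 4*(1 - 1*0) = 12 - 4*(1 + 0) = 12 - 4*1 = 12 - 4 = 8)
P(p) = -p**2/4 (P(p) = -p*p/4 = -p**2/4)
U = -2185/39 (U = -1/39 - 56 = -2185/39 ≈ -56.026)
z(T, M) = 3*M (z(T, M) = M*3 = 3*M)
z(-11, P(-5))*(Z(-1, F(-2, 2)) + U) = (3*(-1/4*(-5)**2))*((3 + 8) - 2185/39) = (3*(-1/4*25))*(11 - 2185/39) = (3*(-25/4))*(-1756/39) = -75/4*(-1756/39) = 10975/13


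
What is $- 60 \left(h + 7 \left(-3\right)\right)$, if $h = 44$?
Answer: $-1380$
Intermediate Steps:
$- 60 \left(h + 7 \left(-3\right)\right) = - 60 \left(44 + 7 \left(-3\right)\right) = - 60 \left(44 - 21\right) = \left(-60\right) 23 = -1380$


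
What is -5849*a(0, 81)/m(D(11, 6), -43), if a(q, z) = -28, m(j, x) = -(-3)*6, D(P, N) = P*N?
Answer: 81886/9 ≈ 9098.4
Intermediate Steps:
D(P, N) = N*P
m(j, x) = 18 (m(j, x) = -3*(-6) = 18)
-5849*a(0, 81)/m(D(11, 6), -43) = -5849/(18/(-28)) = -5849/(18*(-1/28)) = -5849/(-9/14) = -5849*(-14/9) = 81886/9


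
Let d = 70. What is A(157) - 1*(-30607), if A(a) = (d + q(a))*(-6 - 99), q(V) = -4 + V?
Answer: 7192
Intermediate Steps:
A(a) = -6930 - 105*a (A(a) = (70 + (-4 + a))*(-6 - 99) = (66 + a)*(-105) = -6930 - 105*a)
A(157) - 1*(-30607) = (-6930 - 105*157) - 1*(-30607) = (-6930 - 16485) + 30607 = -23415 + 30607 = 7192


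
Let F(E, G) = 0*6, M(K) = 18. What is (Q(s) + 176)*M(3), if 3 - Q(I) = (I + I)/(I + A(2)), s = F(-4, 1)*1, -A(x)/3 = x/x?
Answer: 3222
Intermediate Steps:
A(x) = -3 (A(x) = -3*x/x = -3*1 = -3)
F(E, G) = 0
s = 0 (s = 0*1 = 0)
Q(I) = 3 - 2*I/(-3 + I) (Q(I) = 3 - (I + I)/(I - 3) = 3 - 2*I/(-3 + I))
(Q(s) + 176)*M(3) = ((-9 + 0)/(-3 + 0) + 176)*18 = (-9/(-3) + 176)*18 = (-⅓*(-9) + 176)*18 = (3 + 176)*18 = 179*18 = 3222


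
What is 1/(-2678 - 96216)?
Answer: -1/98894 ≈ -1.0112e-5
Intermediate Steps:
1/(-2678 - 96216) = 1/(-98894) = -1/98894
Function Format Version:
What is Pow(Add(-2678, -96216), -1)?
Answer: Rational(-1, 98894) ≈ -1.0112e-5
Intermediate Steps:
Pow(Add(-2678, -96216), -1) = Pow(-98894, -1) = Rational(-1, 98894)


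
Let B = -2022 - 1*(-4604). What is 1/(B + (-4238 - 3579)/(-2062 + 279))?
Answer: 1783/4611523 ≈ 0.00038664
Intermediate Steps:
B = 2582 (B = -2022 + 4604 = 2582)
1/(B + (-4238 - 3579)/(-2062 + 279)) = 1/(2582 + (-4238 - 3579)/(-2062 + 279)) = 1/(2582 - 7817/(-1783)) = 1/(2582 - 7817*(-1/1783)) = 1/(2582 + 7817/1783) = 1/(4611523/1783) = 1783/4611523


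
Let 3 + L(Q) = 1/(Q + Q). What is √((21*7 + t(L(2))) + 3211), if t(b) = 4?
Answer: 41*√2 ≈ 57.983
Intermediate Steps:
L(Q) = -3 + 1/(2*Q) (L(Q) = -3 + 1/(Q + Q) = -3 + 1/(2*Q))
√((21*7 + t(L(2))) + 3211) = √((21*7 + 4) + 3211) = √((147 + 4) + 3211) = √(151 + 3211) = √3362 = 41*√2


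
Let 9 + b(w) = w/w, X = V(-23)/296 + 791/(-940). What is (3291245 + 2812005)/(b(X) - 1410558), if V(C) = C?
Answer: -3051625/705283 ≈ -4.3268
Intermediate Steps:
X = -63939/69560 (X = -23/296 + 791/(-940) = -23*1/296 + 791*(-1/940) = -23/296 - 791/940 = -63939/69560 ≈ -0.91919)
b(w) = -8 (b(w) = -9 + w/w = -9 + 1 = -8)
(3291245 + 2812005)/(b(X) - 1410558) = (3291245 + 2812005)/(-8 - 1410558) = 6103250/(-1410566) = 6103250*(-1/1410566) = -3051625/705283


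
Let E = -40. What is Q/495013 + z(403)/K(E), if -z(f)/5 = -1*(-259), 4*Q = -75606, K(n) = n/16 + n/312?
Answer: 19998955329/40591066 ≈ 492.69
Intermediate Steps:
K(n) = 41*n/624 (K(n) = n*(1/16) + n*(1/312) = n/16 + n/312 = 41*n/624)
Q = -37803/2 (Q = (¼)*(-75606) = -37803/2 ≈ -18902.)
z(f) = -1295 (z(f) = -(-5)*(-259) = -5*259 = -1295)
Q/495013 + z(403)/K(E) = -37803/2/495013 - 1295/((41/624)*(-40)) = -37803/2*1/495013 - 1295/(-205/78) = -37803/990026 - 1295*(-78/205) = -37803/990026 + 20202/41 = 19998955329/40591066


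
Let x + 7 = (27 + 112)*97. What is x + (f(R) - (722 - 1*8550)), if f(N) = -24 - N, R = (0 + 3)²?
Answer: 21271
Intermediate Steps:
R = 9 (R = 3² = 9)
x = 13476 (x = -7 + (27 + 112)*97 = -7 + 139*97 = -7 + 13483 = 13476)
x + (f(R) - (722 - 1*8550)) = 13476 + ((-24 - 1*9) - (722 - 1*8550)) = 13476 + ((-24 - 9) - (722 - 8550)) = 13476 + (-33 - 1*(-7828)) = 13476 + (-33 + 7828) = 13476 + 7795 = 21271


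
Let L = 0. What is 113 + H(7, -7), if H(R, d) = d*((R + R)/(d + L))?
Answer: 127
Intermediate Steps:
H(R, d) = 2*R (H(R, d) = d*((R + R)/(d + 0)) = d*((2*R)/d) = d*(2*R/d) = 2*R)
113 + H(7, -7) = 113 + 2*7 = 113 + 14 = 127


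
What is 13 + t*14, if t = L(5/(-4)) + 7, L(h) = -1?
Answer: 97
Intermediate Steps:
t = 6 (t = -1 + 7 = 6)
13 + t*14 = 13 + 6*14 = 13 + 84 = 97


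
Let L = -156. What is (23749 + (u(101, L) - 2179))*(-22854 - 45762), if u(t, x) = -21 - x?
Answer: -1489310280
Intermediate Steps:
(23749 + (u(101, L) - 2179))*(-22854 - 45762) = (23749 + ((-21 - 1*(-156)) - 2179))*(-22854 - 45762) = (23749 + ((-21 + 156) - 2179))*(-68616) = (23749 + (135 - 2179))*(-68616) = (23749 - 2044)*(-68616) = 21705*(-68616) = -1489310280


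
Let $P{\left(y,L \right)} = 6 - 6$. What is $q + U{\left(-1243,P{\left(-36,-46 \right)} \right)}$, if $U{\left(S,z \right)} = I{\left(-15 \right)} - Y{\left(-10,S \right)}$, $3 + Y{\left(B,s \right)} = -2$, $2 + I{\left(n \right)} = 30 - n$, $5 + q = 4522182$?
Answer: $4522225$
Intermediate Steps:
$P{\left(y,L \right)} = 0$
$q = 4522177$ ($q = -5 + 4522182 = 4522177$)
$I{\left(n \right)} = 28 - n$ ($I{\left(n \right)} = -2 - \left(-30 + n\right) = 28 - n$)
$Y{\left(B,s \right)} = -5$ ($Y{\left(B,s \right)} = -3 - 2 = -5$)
$U{\left(S,z \right)} = 48$ ($U{\left(S,z \right)} = \left(28 - -15\right) - -5 = \left(28 + 15\right) + 5 = 43 + 5 = 48$)
$q + U{\left(-1243,P{\left(-36,-46 \right)} \right)} = 4522177 + 48 = 4522225$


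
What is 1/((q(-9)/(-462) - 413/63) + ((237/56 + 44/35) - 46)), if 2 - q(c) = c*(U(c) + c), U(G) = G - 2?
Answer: -27720/1293997 ≈ -0.021422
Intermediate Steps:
U(G) = -2 + G
q(c) = 2 - c*(-2 + 2*c) (q(c) = 2 - c*((-2 + c) + c) = 2 - c*(-2 + 2*c))
1/((q(-9)/(-462) - 413/63) + ((237/56 + 44/35) - 46)) = 1/(((2 - 2*(-9)² + 2*(-9))/(-462) - 413/63) + ((237/56 + 44/35) - 46)) = 1/(((2 - 2*81 - 18)*(-1/462) - 413*1/63) + ((237*(1/56) + 44*(1/35)) - 46)) = 1/(((2 - 162 - 18)*(-1/462) - 59/9) + ((237/56 + 44/35) - 46)) = 1/((-178*(-1/462) - 59/9) + (1537/280 - 46)) = 1/((89/231 - 59/9) - 11343/280) = 1/(-4276/693 - 11343/280) = 1/(-1293997/27720) = -27720/1293997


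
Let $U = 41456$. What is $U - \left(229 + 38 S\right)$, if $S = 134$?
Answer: $36135$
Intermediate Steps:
$U - \left(229 + 38 S\right) = 41456 - \left(229 + 38 \cdot 134\right) = 41456 - \left(229 + 5092\right) = 41456 - 5321 = 36135$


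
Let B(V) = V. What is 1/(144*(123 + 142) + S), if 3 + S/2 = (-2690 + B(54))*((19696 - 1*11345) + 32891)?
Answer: -1/217389670 ≈ -4.6000e-9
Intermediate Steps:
S = -217427830 (S = -6 + 2*((-2690 + 54)*((19696 - 1*11345) + 32891)) = -6 + 2*(-2636*((19696 - 11345) + 32891)) = -6 + 2*(-2636*(8351 + 32891)) = -6 + 2*(-2636*41242) = -6 + 2*(-108713912) = -6 - 217427824 = -217427830)
1/(144*(123 + 142) + S) = 1/(144*(123 + 142) - 217427830) = 1/(144*265 - 217427830) = 1/(38160 - 217427830) = 1/(-217389670) = -1/217389670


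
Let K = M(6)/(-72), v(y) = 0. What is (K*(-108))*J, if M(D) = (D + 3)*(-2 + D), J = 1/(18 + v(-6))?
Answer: 3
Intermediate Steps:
J = 1/18 (J = 1/(18 + 0) = 1/18 ≈ 0.055556)
M(D) = (-2 + D)*(3 + D) (M(D) = (3 + D)*(-2 + D) = (-2 + D)*(3 + D))
K = -½ (K = (-6 + 6 + 6²)/(-72) = (-6 + 6 + 36)*(-1/72) = 36*(-1/72) = -½ ≈ -0.50000)
(K*(-108))*J = -½*(-108)*(1/18) = 54*(1/18) = 3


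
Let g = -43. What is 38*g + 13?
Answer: -1621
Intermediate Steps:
38*g + 13 = 38*(-43) + 13 = -1634 + 13 = -1621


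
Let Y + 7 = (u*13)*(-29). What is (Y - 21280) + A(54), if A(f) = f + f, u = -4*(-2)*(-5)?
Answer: -6099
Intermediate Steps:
u = -40 (u = 8*(-5) = -40)
A(f) = 2*f
Y = 15073 (Y = -7 - 40*13*(-29) = -7 - 520*(-29) = -7 + 15080 = 15073)
(Y - 21280) + A(54) = (15073 - 21280) + 2*54 = -6207 + 108 = -6099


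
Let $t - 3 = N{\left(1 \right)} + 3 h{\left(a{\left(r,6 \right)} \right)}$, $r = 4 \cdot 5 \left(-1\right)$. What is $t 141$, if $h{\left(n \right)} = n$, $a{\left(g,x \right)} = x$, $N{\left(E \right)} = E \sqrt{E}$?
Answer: $3102$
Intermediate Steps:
$N{\left(E \right)} = E^{\frac{3}{2}}$
$r = -20$ ($r = 20 \left(-1\right) = -20$)
$t = 22$ ($t = 3 + \left(1^{\frac{3}{2}} + 3 \cdot 6\right) = 3 + \left(1 + 18\right) = 3 + 19 = 22$)
$t 141 = 22 \cdot 141 = 3102$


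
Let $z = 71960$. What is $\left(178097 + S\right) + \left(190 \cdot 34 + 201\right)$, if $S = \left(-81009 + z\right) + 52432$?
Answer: $228141$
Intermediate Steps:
$S = 43383$ ($S = \left(-81009 + 71960\right) + 52432 = -9049 + 52432 = 43383$)
$\left(178097 + S\right) + \left(190 \cdot 34 + 201\right) = \left(178097 + 43383\right) + \left(190 \cdot 34 + 201\right) = 221480 + \left(6460 + 201\right) = 221480 + 6661 = 228141$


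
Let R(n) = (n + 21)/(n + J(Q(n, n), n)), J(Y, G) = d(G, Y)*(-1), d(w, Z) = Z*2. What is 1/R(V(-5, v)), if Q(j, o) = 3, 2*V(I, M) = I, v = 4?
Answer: -17/37 ≈ -0.45946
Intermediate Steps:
V(I, M) = I/2
d(w, Z) = 2*Z
J(Y, G) = -2*Y (J(Y, G) = (2*Y)*(-1) = -2*Y)
R(n) = (21 + n)/(-6 + n) (R(n) = (n + 21)/(n - 2*3) = (21 + n)/(n - 6) = (21 + n)/(-6 + n))
1/R(V(-5, v)) = 1/((21 + (1/2)*(-5))/(-6 + (1/2)*(-5))) = 1/((21 - 5/2)/(-6 - 5/2)) = 1/((37/2)/(-17/2)) = 1/(-2/17*37/2) = 1/(-37/17) = -17/37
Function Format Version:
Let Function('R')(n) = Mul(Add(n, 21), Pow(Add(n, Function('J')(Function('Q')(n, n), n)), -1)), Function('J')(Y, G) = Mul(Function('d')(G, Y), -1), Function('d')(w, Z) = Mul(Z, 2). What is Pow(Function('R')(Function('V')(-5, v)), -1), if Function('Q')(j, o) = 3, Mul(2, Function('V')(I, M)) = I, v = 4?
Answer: Rational(-17, 37) ≈ -0.45946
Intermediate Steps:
Function('V')(I, M) = Mul(Rational(1, 2), I)
Function('d')(w, Z) = Mul(2, Z)
Function('J')(Y, G) = Mul(-2, Y) (Function('J')(Y, G) = Mul(Mul(2, Y), -1) = Mul(-2, Y))
Function('R')(n) = Mul(Pow(Add(-6, n), -1), Add(21, n)) (Function('R')(n) = Mul(Add(n, 21), Pow(Add(n, Mul(-2, 3)), -1)) = Mul(Add(21, n), Pow(Add(n, -6), -1)) = Mul(Add(21, n), Pow(Add(-6, n), -1)) = Mul(Pow(Add(-6, n), -1), Add(21, n)))
Pow(Function('R')(Function('V')(-5, v)), -1) = Pow(Mul(Pow(Add(-6, Mul(Rational(1, 2), -5)), -1), Add(21, Mul(Rational(1, 2), -5))), -1) = Pow(Mul(Pow(Add(-6, Rational(-5, 2)), -1), Add(21, Rational(-5, 2))), -1) = Pow(Mul(Pow(Rational(-17, 2), -1), Rational(37, 2)), -1) = Pow(Mul(Rational(-2, 17), Rational(37, 2)), -1) = Pow(Rational(-37, 17), -1) = Rational(-17, 37)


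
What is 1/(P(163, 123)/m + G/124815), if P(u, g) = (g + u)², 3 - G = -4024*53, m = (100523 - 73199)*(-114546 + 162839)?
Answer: 249546398913/426422617144 ≈ 0.58521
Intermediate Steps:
m = 1319557932 (m = 27324*48293 = 1319557932)
G = 213275 (G = 3 - (-4024)*53 = 3 - 1*(-213272) = 3 + 213272 = 213275)
1/(P(163, 123)/m + G/124815) = 1/((123 + 163)²/1319557932 + 213275/124815) = 1/(286²*(1/1319557932) + 213275*(1/124815)) = 1/(81796*(1/1319557932) + 42655/24963) = 1/(1859/29989953 + 42655/24963) = 1/(426422617144/249546398913) = 249546398913/426422617144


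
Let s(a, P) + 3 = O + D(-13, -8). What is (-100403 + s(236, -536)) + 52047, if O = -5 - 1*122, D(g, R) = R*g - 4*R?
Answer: -48350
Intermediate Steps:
D(g, R) = -4*R + R*g
O = -127 (O = -5 - 122 = -127)
s(a, P) = 6 (s(a, P) = -3 + (-127 - 8*(-4 - 13)) = -3 + (-127 - 8*(-17)) = -3 + (-127 + 136) = -3 + 9 = 6)
(-100403 + s(236, -536)) + 52047 = (-100403 + 6) + 52047 = -100397 + 52047 = -48350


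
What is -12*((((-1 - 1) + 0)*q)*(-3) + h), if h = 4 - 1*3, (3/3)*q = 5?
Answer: -372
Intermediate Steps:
q = 5
h = 1 (h = 4 - 3 = 1)
-12*((((-1 - 1) + 0)*q)*(-3) + h) = -12*((((-1 - 1) + 0)*5)*(-3) + 1) = -12*(((-2 + 0)*5)*(-3) + 1) = -12*(-2*5*(-3) + 1) = -12*(-10*(-3) + 1) = -12*(30 + 1) = -12*31 = -372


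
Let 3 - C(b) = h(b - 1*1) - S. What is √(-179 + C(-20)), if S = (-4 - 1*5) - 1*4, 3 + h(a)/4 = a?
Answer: I*√93 ≈ 9.6436*I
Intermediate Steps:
h(a) = -12 + 4*a
S = -13 (S = (-4 - 5) - 4 = -9 - 4 = -13)
C(b) = 6 - 4*b (C(b) = 3 - ((-12 + 4*(b - 1*1)) - 1*(-13)) = 3 - ((-12 + 4*(b - 1)) + 13) = 3 - ((-12 + 4*(-1 + b)) + 13) = 3 - ((-12 + (-4 + 4*b)) + 13) = 3 - ((-16 + 4*b) + 13) = 3 - (-3 + 4*b) = 3 + (3 - 4*b) = 6 - 4*b)
√(-179 + C(-20)) = √(-179 + (6 - 4*(-20))) = √(-179 + (6 + 80)) = √(-179 + 86) = √(-93) = I*√93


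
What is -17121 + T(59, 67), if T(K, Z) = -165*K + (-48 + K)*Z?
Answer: -26119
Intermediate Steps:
T(K, Z) = -165*K + Z*(-48 + K)
-17121 + T(59, 67) = -17121 + (-165*59 - 48*67 + 59*67) = -17121 + (-9735 - 3216 + 3953) = -17121 - 8998 = -26119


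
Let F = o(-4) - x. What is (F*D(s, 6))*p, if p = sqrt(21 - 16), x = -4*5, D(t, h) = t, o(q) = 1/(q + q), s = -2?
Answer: -159*sqrt(5)/4 ≈ -88.884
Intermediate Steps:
o(q) = 1/(2*q)
x = -20
p = sqrt(5) ≈ 2.2361
F = 159/8 (F = (1/2)/(-4) - 1*(-20) = (1/2)*(-1/4) + 20 = -1/8 + 20 = 159/8 ≈ 19.875)
(F*D(s, 6))*p = ((159/8)*(-2))*sqrt(5) = -159*sqrt(5)/4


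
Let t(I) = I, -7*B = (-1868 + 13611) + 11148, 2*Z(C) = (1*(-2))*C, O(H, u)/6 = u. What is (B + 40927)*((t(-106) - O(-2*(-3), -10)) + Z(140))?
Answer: -49029228/7 ≈ -7.0042e+6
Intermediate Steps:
O(H, u) = 6*u
Z(C) = -C (Z(C) = ((1*(-2))*C)/2 = (-2*C)/2 = -C)
B = -22891/7 (B = -((-1868 + 13611) + 11148)/7 = -(11743 + 11148)/7 = -⅐*22891 = -22891/7 ≈ -3270.1)
(B + 40927)*((t(-106) - O(-2*(-3), -10)) + Z(140)) = (-22891/7 + 40927)*((-106 - 6*(-10)) - 1*140) = 263598*((-106 - 1*(-60)) - 140)/7 = 263598*((-106 + 60) - 140)/7 = 263598*(-46 - 140)/7 = (263598/7)*(-186) = -49029228/7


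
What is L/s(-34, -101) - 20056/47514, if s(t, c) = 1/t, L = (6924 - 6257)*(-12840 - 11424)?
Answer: 13072502862916/23757 ≈ 5.5026e+8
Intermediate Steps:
L = -16184088 (L = 667*(-24264) = -16184088)
L/s(-34, -101) - 20056/47514 = -16184088/(1/(-34)) - 20056/47514 = -16184088/(-1/34) - 20056*1/47514 = -16184088*(-34) - 10028/23757 = 550258992 - 10028/23757 = 13072502862916/23757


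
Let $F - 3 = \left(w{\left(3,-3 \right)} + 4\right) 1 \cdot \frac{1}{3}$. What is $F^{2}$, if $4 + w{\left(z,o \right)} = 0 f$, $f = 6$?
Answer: $9$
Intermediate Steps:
$w{\left(z,o \right)} = -4$ ($w{\left(z,o \right)} = -4 + 0 \cdot 6 = -4 + 0 = -4$)
$F = 3$ ($F = 3 + \left(-4 + 4\right) 1 \cdot \frac{1}{3} = 3 + 0 \cdot 1 \cdot \frac{1}{3} = 3 + 0 \cdot \frac{1}{3} = 3 + 0 = 3$)
$F^{2} = 3^{2} = 9$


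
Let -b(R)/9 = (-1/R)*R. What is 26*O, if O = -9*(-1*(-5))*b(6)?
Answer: -10530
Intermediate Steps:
b(R) = 9 (b(R) = -9*(-1/R)*R = -9*(-1) = 9)
O = -405 (O = -9*(-1*(-5))*9 = -45*9 = -9*45 = -405)
26*O = 26*(-405) = -10530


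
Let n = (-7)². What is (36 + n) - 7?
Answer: 78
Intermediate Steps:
n = 49
(36 + n) - 7 = (36 + 49) - 7 = 85 - 7 = 78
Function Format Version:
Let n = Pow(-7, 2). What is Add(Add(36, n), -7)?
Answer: 78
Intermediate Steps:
n = 49
Add(Add(36, n), -7) = Add(Add(36, 49), -7) = Add(85, -7) = 78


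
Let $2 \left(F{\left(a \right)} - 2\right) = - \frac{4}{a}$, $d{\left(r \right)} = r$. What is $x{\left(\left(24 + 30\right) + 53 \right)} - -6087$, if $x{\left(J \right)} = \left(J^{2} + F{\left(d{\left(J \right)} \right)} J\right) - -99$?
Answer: $17847$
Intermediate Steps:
$F{\left(a \right)} = 2 - \frac{2}{a}$ ($F{\left(a \right)} = 2 + \frac{\left(-4\right) \frac{1}{a}}{2} = 2 - \frac{2}{a}$)
$x{\left(J \right)} = 99 + J^{2} + J \left(2 - \frac{2}{J}\right)$ ($x{\left(J \right)} = \left(J^{2} + \left(2 - \frac{2}{J}\right) J\right) - -99 = \left(J^{2} + J \left(2 - \frac{2}{J}\right)\right) + 99 = 99 + J^{2} + J \left(2 - \frac{2}{J}\right)$)
$x{\left(\left(24 + 30\right) + 53 \right)} - -6087 = \left(97 + \left(\left(24 + 30\right) + 53\right)^{2} + 2 \left(\left(24 + 30\right) + 53\right)\right) - -6087 = \left(97 + \left(54 + 53\right)^{2} + 2 \left(54 + 53\right)\right) + 6087 = \left(97 + 107^{2} + 2 \cdot 107\right) + 6087 = \left(97 + 11449 + 214\right) + 6087 = 11760 + 6087 = 17847$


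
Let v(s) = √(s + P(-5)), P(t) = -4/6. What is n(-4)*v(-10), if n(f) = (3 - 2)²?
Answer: 4*I*√6/3 ≈ 3.266*I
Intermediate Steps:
P(t) = -⅔ (P(t) = -4*⅙ = -⅔)
n(f) = 1 (n(f) = 1² = 1)
v(s) = √(-⅔ + s) (v(s) = √(s - ⅔) = √(-⅔ + s))
n(-4)*v(-10) = 1*(√(-6 + 9*(-10))/3) = 1*(√(-6 - 90)/3) = 1*(√(-96)/3) = 1*((4*I*√6)/3) = 1*(4*I*√6/3) = 4*I*√6/3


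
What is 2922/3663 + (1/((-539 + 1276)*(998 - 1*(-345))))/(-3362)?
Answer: 294650702717/369372184962 ≈ 0.79771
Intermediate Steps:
2922/3663 + (1/((-539 + 1276)*(998 - 1*(-345))))/(-3362) = 2922*(1/3663) + (1/(737*(998 + 345)))*(-1/3362) = 974/1221 + ((1/737)/1343)*(-1/3362) = 974/1221 + ((1/737)*(1/1343))*(-1/3362) = 974/1221 + (1/989791)*(-1/3362) = 974/1221 - 1/3327677342 = 294650702717/369372184962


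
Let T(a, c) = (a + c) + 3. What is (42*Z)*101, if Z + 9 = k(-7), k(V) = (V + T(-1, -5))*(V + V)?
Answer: 555702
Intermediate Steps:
T(a, c) = 3 + a + c
k(V) = 2*V*(-3 + V) (k(V) = (V + (3 - 1 - 5))*(V + V) = (V - 3)*(2*V) = (-3 + V)*(2*V) = 2*V*(-3 + V))
Z = 131 (Z = -9 + 2*(-7)*(-3 - 7) = -9 + 2*(-7)*(-10) = -9 + 140 = 131)
(42*Z)*101 = (42*131)*101 = 5502*101 = 555702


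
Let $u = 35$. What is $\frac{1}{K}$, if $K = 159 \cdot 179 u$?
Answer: $\frac{1}{996135} \approx 1.0039 \cdot 10^{-6}$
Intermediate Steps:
$K = 996135$ ($K = 159 \cdot 179 \cdot 35 = 28461 \cdot 35 = 996135$)
$\frac{1}{K} = \frac{1}{996135}$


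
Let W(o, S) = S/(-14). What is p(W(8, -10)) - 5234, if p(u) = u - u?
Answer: -5234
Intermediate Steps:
W(o, S) = -S/14 (W(o, S) = S*(-1/14) = -S/14)
p(u) = 0
p(W(8, -10)) - 5234 = 0 - 5234 = -5234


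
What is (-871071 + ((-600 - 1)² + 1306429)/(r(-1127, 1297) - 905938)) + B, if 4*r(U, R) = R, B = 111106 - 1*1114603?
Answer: -1358108978992/724491 ≈ -1.8746e+6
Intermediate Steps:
B = -1003497 (B = 111106 - 1114603 = -1003497)
r(U, R) = R/4
(-871071 + ((-600 - 1)² + 1306429)/(r(-1127, 1297) - 905938)) + B = (-871071 + ((-600 - 1)² + 1306429)/((¼)*1297 - 905938)) - 1003497 = (-871071 + ((-601)² + 1306429)/(1297/4 - 905938)) - 1003497 = (-871071 + (361201 + 1306429)/(-3622455/4)) - 1003497 = (-871071 + 1667630*(-4/3622455)) - 1003497 = (-871071 - 1334104/724491) - 1003497 = -631084433965/724491 - 1003497 = -1358108978992/724491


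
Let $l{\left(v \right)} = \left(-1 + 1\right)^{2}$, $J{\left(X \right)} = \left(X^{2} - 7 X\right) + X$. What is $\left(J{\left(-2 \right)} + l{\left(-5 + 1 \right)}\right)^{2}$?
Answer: $256$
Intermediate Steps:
$J{\left(X \right)} = X^{2} - 6 X$
$l{\left(v \right)} = 0$ ($l{\left(v \right)} = 0^{2} = 0$)
$\left(J{\left(-2 \right)} + l{\left(-5 + 1 \right)}\right)^{2} = \left(- 2 \left(-6 - 2\right) + 0\right)^{2} = \left(\left(-2\right) \left(-8\right) + 0\right)^{2} = \left(16 + 0\right)^{2} = 16^{2} = 256$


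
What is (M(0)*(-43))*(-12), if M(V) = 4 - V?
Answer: 2064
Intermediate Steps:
(M(0)*(-43))*(-12) = ((4 - 1*0)*(-43))*(-12) = ((4 + 0)*(-43))*(-12) = (4*(-43))*(-12) = -172*(-12) = 2064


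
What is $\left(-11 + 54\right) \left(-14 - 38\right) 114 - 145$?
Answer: $-255049$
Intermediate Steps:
$\left(-11 + 54\right) \left(-14 - 38\right) 114 - 145 = 43 \left(-14 - 38\right) 114 - 145 = 43 \left(-52\right) 114 - 145 = \left(-2236\right) 114 - 145 = -254904 - 145 = -255049$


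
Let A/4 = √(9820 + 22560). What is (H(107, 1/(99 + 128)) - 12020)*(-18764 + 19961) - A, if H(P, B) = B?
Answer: -3266061183/227 - 8*√8095 ≈ -1.4389e+7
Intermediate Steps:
A = 8*√8095 (A = 4*√(9820 + 22560) = 4*√32380 = 4*(2*√8095) = 8*√8095 ≈ 719.78)
(H(107, 1/(99 + 128)) - 12020)*(-18764 + 19961) - A = (1/(99 + 128) - 12020)*(-18764 + 19961) - 8*√8095 = (1/227 - 12020)*1197 - 8*√8095 = -2728539/227*1197 - 8*√8095 = -3266061183/227 - 8*√8095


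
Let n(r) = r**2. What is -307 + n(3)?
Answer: -298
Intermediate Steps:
-307 + n(3) = -307 + 3**2 = -307 + 9 = -298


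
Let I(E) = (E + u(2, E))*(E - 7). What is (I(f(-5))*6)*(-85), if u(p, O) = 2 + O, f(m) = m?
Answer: -48960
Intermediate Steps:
I(E) = (-7 + E)*(2 + 2*E) (I(E) = (E + (2 + E))*(E - 7) = (2 + 2*E)*(-7 + E) = (-7 + E)*(2 + 2*E))
(I(f(-5))*6)*(-85) = ((-14 - 12*(-5) + 2*(-5)²)*6)*(-85) = ((-14 + 60 + 2*25)*6)*(-85) = ((-14 + 60 + 50)*6)*(-85) = (96*6)*(-85) = 576*(-85) = -48960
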